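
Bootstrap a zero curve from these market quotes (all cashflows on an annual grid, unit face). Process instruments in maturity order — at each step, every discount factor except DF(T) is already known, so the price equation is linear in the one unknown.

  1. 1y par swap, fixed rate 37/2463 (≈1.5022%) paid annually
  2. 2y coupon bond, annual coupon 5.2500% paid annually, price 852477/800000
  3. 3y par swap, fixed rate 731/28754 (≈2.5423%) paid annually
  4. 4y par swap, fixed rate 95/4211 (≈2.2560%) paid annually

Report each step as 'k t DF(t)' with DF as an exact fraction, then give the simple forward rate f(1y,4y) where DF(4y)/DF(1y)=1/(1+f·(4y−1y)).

1 1 2463/2500
2 2 9633/10000
3 3 9269/10000
4 4 1829/2000
f(1y,4y) = ((2463/2500)/(1829/2000) − 1)/(3) = 707/27435 ≈ 2.5770%

step 1 [1y] swap r/1=37/2463: DF=(1 − 37/2463·(0))/(1+37/2463) = 2463/2500 ≈ 0.985200
step 2 [2y] bond c/1=21/400: DF=(852477/800000 − 21/400·(0.985200))/(1+21/400) = 9633/10000 ≈ 0.963300
step 3 [3y] swap r/1=731/28754: DF=(1 − 731/28754·(0.985200+0.963300))/(1+731/28754) = 9269/10000 ≈ 0.926900
step 4 [4y] swap r/1=95/4211: DF=(1 − 95/4211·(0.985200+0.963300+0.926900))/(1+95/4211) = 1829/2000 ≈ 0.914500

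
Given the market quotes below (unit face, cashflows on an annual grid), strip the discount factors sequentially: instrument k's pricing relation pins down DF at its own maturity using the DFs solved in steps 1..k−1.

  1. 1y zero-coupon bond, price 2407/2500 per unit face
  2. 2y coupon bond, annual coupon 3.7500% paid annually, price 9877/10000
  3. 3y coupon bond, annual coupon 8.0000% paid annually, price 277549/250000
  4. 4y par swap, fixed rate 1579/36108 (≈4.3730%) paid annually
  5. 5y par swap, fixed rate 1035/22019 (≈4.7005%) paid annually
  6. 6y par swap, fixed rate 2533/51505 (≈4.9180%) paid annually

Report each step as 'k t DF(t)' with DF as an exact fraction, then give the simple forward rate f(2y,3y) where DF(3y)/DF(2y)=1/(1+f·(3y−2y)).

step 1 [1y] zero: DF = P = 2407/2500 ≈ 0.962800
step 2 [2y] bond c/1=3/80: DF=(9877/10000 − 3/80·(0.962800))/(1+3/80) = 2293/2500 ≈ 0.917200
step 3 [3y] bond c/1=2/25: DF=(277549/250000 − 2/25·(0.962800+0.917200))/(1+2/25) = 8887/10000 ≈ 0.888700
step 4 [4y] swap r/1=1579/36108: DF=(1 − 1579/36108·(0.962800+0.917200+0.888700))/(1+1579/36108) = 8421/10000 ≈ 0.842100
step 5 [5y] swap r/1=1035/22019: DF=(1 − 1035/22019·(0.962800+0.917200+0.888700+0.842100))/(1+1035/22019) = 793/1000 ≈ 0.793000
step 6 [6y] swap r/1=2533/51505: DF=(1 − 2533/51505·(0.962800+0.917200+0.888700+0.842100+0.793000))/(1+2533/51505) = 7467/10000 ≈ 0.746700

1 1 2407/2500
2 2 2293/2500
3 3 8887/10000
4 4 8421/10000
5 5 793/1000
6 6 7467/10000
f(2y,3y) = ((2293/2500)/(8887/10000) − 1)/(1) = 285/8887 ≈ 3.2069%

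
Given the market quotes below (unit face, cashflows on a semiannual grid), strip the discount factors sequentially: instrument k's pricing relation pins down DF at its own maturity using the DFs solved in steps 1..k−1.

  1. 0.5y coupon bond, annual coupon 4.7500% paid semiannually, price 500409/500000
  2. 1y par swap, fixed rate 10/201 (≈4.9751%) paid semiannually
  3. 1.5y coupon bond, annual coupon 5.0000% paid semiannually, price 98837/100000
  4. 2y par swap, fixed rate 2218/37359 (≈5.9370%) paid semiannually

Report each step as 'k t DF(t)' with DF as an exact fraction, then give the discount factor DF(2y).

1 1/2 611/625
2 1 119/125
3 3/2 2293/2500
4 2 8891/10000
DF(2y) = 8891/10000 ≈ 0.889100

step 1 [0.5y] bond c/2=19/800: DF=(500409/500000 − 19/800·(0))/(1+19/800) = 611/625 ≈ 0.977600
step 2 [1y] swap r/2=5/201: DF=(1 − 5/201·(0.977600))/(1+5/201) = 119/125 ≈ 0.952000
step 3 [1.5y] bond c/2=1/40: DF=(98837/100000 − 1/40·(0.977600+0.952000))/(1+1/40) = 2293/2500 ≈ 0.917200
step 4 [2y] swap r/2=1109/37359: DF=(1 − 1109/37359·(0.977600+0.952000+0.917200))/(1+1109/37359) = 8891/10000 ≈ 0.889100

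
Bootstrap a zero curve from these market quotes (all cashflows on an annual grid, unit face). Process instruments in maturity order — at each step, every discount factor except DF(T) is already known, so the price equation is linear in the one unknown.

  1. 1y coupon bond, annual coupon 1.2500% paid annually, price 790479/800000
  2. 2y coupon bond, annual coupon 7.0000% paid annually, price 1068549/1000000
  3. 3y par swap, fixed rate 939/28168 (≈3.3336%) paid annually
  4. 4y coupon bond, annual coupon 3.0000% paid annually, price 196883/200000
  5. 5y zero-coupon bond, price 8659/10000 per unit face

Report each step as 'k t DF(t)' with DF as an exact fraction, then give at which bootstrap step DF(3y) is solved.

step 1 [1y] bond c/1=1/80: DF=(790479/800000 − 1/80·(0))/(1+1/80) = 9759/10000 ≈ 0.975900
step 2 [2y] bond c/1=7/100: DF=(1068549/1000000 − 7/100·(0.975900))/(1+7/100) = 2337/2500 ≈ 0.934800
step 3 [3y] swap r/1=939/28168: DF=(1 − 939/28168·(0.975900+0.934800))/(1+939/28168) = 9061/10000 ≈ 0.906100
step 4 [4y] bond c/1=3/100: DF=(196883/200000 − 3/100·(0.975900+0.934800+0.906100))/(1+3/100) = 8737/10000 ≈ 0.873700
step 5 [5y] zero: DF = P = 8659/10000 ≈ 0.865900

1 1 9759/10000
2 2 2337/2500
3 3 9061/10000
4 4 8737/10000
5 5 8659/10000
DF(3y) is solved at step 3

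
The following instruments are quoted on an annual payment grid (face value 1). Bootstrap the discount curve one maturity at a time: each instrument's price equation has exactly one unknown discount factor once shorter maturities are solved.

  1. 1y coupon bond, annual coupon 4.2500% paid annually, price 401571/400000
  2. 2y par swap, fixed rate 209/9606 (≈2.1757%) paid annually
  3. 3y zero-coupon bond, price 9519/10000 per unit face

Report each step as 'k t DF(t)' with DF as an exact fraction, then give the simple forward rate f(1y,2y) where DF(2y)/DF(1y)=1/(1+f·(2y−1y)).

1 1 963/1000
2 2 4791/5000
3 3 9519/10000
f(1y,2y) = ((963/1000)/(4791/5000) − 1)/(1) = 8/1597 ≈ 0.5009%

step 1 [1y] bond c/1=17/400: DF=(401571/400000 − 17/400·(0))/(1+17/400) = 963/1000 ≈ 0.963000
step 2 [2y] swap r/1=209/9606: DF=(1 − 209/9606·(0.963000))/(1+209/9606) = 4791/5000 ≈ 0.958200
step 3 [3y] zero: DF = P = 9519/10000 ≈ 0.951900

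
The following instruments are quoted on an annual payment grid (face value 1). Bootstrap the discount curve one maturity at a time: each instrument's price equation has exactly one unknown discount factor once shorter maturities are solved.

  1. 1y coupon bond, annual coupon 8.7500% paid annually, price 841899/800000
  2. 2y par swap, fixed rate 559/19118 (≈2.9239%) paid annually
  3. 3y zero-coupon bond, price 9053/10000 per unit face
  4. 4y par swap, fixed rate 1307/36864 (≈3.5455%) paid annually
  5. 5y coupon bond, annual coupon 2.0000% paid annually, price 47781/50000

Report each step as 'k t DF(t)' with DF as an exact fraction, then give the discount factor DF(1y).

step 1 [1y] bond c/1=7/80: DF=(841899/800000 − 7/80·(0))/(1+7/80) = 9677/10000 ≈ 0.967700
step 2 [2y] swap r/1=559/19118: DF=(1 − 559/19118·(0.967700))/(1+559/19118) = 9441/10000 ≈ 0.944100
step 3 [3y] zero: DF = P = 9053/10000 ≈ 0.905300
step 4 [4y] swap r/1=1307/36864: DF=(1 − 1307/36864·(0.967700+0.944100+0.905300))/(1+1307/36864) = 8693/10000 ≈ 0.869300
step 5 [5y] bond c/1=1/50: DF=(47781/50000 − 1/50·(0.967700+0.944100+0.905300+0.869300))/(1+1/50) = 4323/5000 ≈ 0.864600

1 1 9677/10000
2 2 9441/10000
3 3 9053/10000
4 4 8693/10000
5 5 4323/5000
DF(1y) = 9677/10000 ≈ 0.967700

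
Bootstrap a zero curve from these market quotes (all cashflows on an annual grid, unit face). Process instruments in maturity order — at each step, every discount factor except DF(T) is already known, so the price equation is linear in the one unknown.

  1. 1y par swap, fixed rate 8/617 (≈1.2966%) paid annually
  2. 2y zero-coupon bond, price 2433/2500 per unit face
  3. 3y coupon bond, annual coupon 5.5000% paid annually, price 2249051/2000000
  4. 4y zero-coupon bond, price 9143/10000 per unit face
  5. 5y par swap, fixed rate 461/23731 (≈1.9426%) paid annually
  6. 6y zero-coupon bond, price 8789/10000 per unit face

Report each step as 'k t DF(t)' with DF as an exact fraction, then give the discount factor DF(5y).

1 1 617/625
2 2 2433/2500
3 3 9637/10000
4 4 9143/10000
5 5 4539/5000
6 6 8789/10000
DF(5y) = 4539/5000 ≈ 0.907800

step 1 [1y] swap r/1=8/617: DF=(1 − 8/617·(0))/(1+8/617) = 617/625 ≈ 0.987200
step 2 [2y] zero: DF = P = 2433/2500 ≈ 0.973200
step 3 [3y] bond c/1=11/200: DF=(2249051/2000000 − 11/200·(0.987200+0.973200))/(1+11/200) = 9637/10000 ≈ 0.963700
step 4 [4y] zero: DF = P = 9143/10000 ≈ 0.914300
step 5 [5y] swap r/1=461/23731: DF=(1 − 461/23731·(0.987200+0.973200+0.963700+0.914300))/(1+461/23731) = 4539/5000 ≈ 0.907800
step 6 [6y] zero: DF = P = 8789/10000 ≈ 0.878900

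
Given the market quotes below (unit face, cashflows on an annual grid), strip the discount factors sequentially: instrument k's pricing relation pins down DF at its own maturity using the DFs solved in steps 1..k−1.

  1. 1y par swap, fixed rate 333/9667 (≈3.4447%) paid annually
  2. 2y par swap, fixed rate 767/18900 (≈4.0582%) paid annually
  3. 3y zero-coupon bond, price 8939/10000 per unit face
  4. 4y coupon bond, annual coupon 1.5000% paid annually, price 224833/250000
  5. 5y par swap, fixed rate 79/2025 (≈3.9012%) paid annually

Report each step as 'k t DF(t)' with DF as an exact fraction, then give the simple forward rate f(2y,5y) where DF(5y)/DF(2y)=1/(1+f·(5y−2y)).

1 1 9667/10000
2 2 9233/10000
3 3 8939/10000
4 4 8449/10000
5 5 4131/5000
f(2y,5y) = ((9233/10000)/(4131/5000) − 1)/(3) = 971/24786 ≈ 3.9175%

step 1 [1y] swap r/1=333/9667: DF=(1 − 333/9667·(0))/(1+333/9667) = 9667/10000 ≈ 0.966700
step 2 [2y] swap r/1=767/18900: DF=(1 − 767/18900·(0.966700))/(1+767/18900) = 9233/10000 ≈ 0.923300
step 3 [3y] zero: DF = P = 8939/10000 ≈ 0.893900
step 4 [4y] bond c/1=3/200: DF=(224833/250000 − 3/200·(0.966700+0.923300+0.893900))/(1+3/200) = 8449/10000 ≈ 0.844900
step 5 [5y] swap r/1=79/2025: DF=(1 − 79/2025·(0.966700+0.923300+0.893900+0.844900))/(1+79/2025) = 4131/5000 ≈ 0.826200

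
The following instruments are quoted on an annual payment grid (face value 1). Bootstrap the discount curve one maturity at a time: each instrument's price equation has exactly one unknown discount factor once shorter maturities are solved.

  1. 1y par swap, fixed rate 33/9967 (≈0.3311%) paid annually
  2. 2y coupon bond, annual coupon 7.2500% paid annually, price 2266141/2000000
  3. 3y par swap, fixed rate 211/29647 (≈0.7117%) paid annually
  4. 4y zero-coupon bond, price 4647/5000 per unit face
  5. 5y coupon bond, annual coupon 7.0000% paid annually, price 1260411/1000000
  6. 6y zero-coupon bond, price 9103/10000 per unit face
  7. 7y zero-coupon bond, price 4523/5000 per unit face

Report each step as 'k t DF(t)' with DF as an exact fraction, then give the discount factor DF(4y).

1 1 9967/10000
2 2 9891/10000
3 3 9789/10000
4 4 4647/5000
5 5 577/625
6 6 9103/10000
7 7 4523/5000
DF(4y) = 4647/5000 ≈ 0.929400

step 1 [1y] swap r/1=33/9967: DF=(1 − 33/9967·(0))/(1+33/9967) = 9967/10000 ≈ 0.996700
step 2 [2y] bond c/1=29/400: DF=(2266141/2000000 − 29/400·(0.996700))/(1+29/400) = 9891/10000 ≈ 0.989100
step 3 [3y] swap r/1=211/29647: DF=(1 − 211/29647·(0.996700+0.989100))/(1+211/29647) = 9789/10000 ≈ 0.978900
step 4 [4y] zero: DF = P = 4647/5000 ≈ 0.929400
step 5 [5y] bond c/1=7/100: DF=(1260411/1000000 − 7/100·(0.996700+0.989100+0.978900+0.929400))/(1+7/100) = 577/625 ≈ 0.923200
step 6 [6y] zero: DF = P = 9103/10000 ≈ 0.910300
step 7 [7y] zero: DF = P = 4523/5000 ≈ 0.904600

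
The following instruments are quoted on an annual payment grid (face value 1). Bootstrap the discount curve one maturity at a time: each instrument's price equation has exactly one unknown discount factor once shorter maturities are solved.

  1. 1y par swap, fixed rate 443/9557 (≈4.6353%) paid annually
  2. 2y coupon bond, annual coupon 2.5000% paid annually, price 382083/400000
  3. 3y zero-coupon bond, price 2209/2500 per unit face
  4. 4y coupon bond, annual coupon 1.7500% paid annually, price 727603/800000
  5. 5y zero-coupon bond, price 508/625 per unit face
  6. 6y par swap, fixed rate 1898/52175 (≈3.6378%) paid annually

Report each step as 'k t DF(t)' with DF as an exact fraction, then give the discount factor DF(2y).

1 1 9557/10000
2 2 4543/5000
3 3 2209/2500
4 4 4233/5000
5 5 508/625
6 6 4051/5000
DF(2y) = 4543/5000 ≈ 0.908600

step 1 [1y] swap r/1=443/9557: DF=(1 − 443/9557·(0))/(1+443/9557) = 9557/10000 ≈ 0.955700
step 2 [2y] bond c/1=1/40: DF=(382083/400000 − 1/40·(0.955700))/(1+1/40) = 4543/5000 ≈ 0.908600
step 3 [3y] zero: DF = P = 2209/2500 ≈ 0.883600
step 4 [4y] bond c/1=7/400: DF=(727603/800000 − 7/400·(0.955700+0.908600+0.883600))/(1+7/400) = 4233/5000 ≈ 0.846600
step 5 [5y] zero: DF = P = 508/625 ≈ 0.812800
step 6 [6y] swap r/1=1898/52175: DF=(1 − 1898/52175·(0.955700+0.908600+0.883600+0.846600+0.812800))/(1+1898/52175) = 4051/5000 ≈ 0.810200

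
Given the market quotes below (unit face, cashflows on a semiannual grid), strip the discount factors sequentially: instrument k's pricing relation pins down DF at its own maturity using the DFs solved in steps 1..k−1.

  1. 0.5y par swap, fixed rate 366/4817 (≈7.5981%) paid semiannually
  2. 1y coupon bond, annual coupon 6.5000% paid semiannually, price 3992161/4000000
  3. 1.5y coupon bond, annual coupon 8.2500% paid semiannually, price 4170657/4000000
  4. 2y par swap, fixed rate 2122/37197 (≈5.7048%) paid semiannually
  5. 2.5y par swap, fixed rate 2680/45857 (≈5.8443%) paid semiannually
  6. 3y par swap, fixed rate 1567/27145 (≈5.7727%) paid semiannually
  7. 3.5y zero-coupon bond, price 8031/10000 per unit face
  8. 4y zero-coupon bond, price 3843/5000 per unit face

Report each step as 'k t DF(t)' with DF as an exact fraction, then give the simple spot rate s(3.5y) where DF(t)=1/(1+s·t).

step 1 [0.5y] swap r/2=183/4817: DF=(1 − 183/4817·(0))/(1+183/4817) = 4817/5000 ≈ 0.963400
step 2 [1y] bond c/2=13/400: DF=(3992161/4000000 − 13/400·(0.963400))/(1+13/400) = 9363/10000 ≈ 0.936300
step 3 [1.5y] bond c/2=33/800: DF=(4170657/4000000 − 33/800·(0.963400+0.936300))/(1+33/800) = 9261/10000 ≈ 0.926100
step 4 [2y] swap r/2=1061/37197: DF=(1 − 1061/37197·(0.963400+0.936300+0.926100))/(1+1061/37197) = 8939/10000 ≈ 0.893900
step 5 [2.5y] swap r/2=1340/45857: DF=(1 − 1340/45857·(0.963400+0.936300+0.926100+0.893900))/(1+1340/45857) = 433/500 ≈ 0.866000
step 6 [3y] swap r/2=1567/54290: DF=(1 − 1567/54290·(0.963400+0.936300+0.926100+0.893900+0.866000))/(1+1567/54290) = 8433/10000 ≈ 0.843300
step 7 [3.5y] zero: DF = P = 8031/10000 ≈ 0.803100
step 8 [4y] zero: DF = P = 3843/5000 ≈ 0.768600

1 1/2 4817/5000
2 1 9363/10000
3 3/2 9261/10000
4 2 8939/10000
5 5/2 433/500
6 3 8433/10000
7 7/2 8031/10000
8 4 3843/5000
s(3.5y) = (1/(8031/10000) − 1)/(7/2) = 3938/56217 ≈ 7.0050%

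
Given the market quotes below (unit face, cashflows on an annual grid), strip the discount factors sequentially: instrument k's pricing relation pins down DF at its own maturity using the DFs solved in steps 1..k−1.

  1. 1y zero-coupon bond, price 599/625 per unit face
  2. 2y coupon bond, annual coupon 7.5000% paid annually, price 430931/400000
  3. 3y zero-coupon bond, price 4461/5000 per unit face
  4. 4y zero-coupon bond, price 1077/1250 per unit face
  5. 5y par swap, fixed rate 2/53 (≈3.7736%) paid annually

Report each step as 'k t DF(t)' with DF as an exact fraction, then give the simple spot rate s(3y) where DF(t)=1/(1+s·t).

step 1 [1y] zero: DF = P = 599/625 ≈ 0.958400
step 2 [2y] bond c/1=3/40: DF=(430931/400000 − 3/40·(0.958400))/(1+3/40) = 9353/10000 ≈ 0.935300
step 3 [3y] zero: DF = P = 4461/5000 ≈ 0.892200
step 4 [4y] zero: DF = P = 1077/1250 ≈ 0.861600
step 5 [5y] swap r/1=2/53: DF=(1 − 2/53·(0.958400+0.935300+0.892200+0.861600))/(1+2/53) = 831/1000 ≈ 0.831000

1 1 599/625
2 2 9353/10000
3 3 4461/5000
4 4 1077/1250
5 5 831/1000
s(3y) = (1/(4461/5000) − 1)/(3) = 539/13383 ≈ 4.0275%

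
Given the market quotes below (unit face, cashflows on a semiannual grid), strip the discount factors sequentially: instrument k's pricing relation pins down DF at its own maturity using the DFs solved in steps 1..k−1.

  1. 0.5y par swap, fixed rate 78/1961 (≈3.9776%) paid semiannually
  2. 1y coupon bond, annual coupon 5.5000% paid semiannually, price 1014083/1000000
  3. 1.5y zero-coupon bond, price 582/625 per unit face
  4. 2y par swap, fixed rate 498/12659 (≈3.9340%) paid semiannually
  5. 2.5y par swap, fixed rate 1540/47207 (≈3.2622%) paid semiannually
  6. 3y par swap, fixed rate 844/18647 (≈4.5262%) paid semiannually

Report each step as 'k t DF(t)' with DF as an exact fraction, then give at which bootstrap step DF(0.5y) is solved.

step 1 [0.5y] swap r/2=39/1961: DF=(1 − 39/1961·(0))/(1+39/1961) = 1961/2000 ≈ 0.980500
step 2 [1y] bond c/2=11/400: DF=(1014083/1000000 − 11/400·(0.980500))/(1+11/400) = 9607/10000 ≈ 0.960700
step 3 [1.5y] zero: DF = P = 582/625 ≈ 0.931200
step 4 [2y] swap r/2=249/12659: DF=(1 − 249/12659·(0.980500+0.960700+0.931200))/(1+249/12659) = 9253/10000 ≈ 0.925300
step 5 [2.5y] swap r/2=770/47207: DF=(1 − 770/47207·(0.980500+0.960700+0.931200+0.925300))/(1+770/47207) = 923/1000 ≈ 0.923000
step 6 [3y] swap r/2=422/18647: DF=(1 − 422/18647·(0.980500+0.960700+0.931200+0.925300+0.923000))/(1+422/18647) = 4367/5000 ≈ 0.873400

1 1/2 1961/2000
2 1 9607/10000
3 3/2 582/625
4 2 9253/10000
5 5/2 923/1000
6 3 4367/5000
DF(0.5y) is solved at step 1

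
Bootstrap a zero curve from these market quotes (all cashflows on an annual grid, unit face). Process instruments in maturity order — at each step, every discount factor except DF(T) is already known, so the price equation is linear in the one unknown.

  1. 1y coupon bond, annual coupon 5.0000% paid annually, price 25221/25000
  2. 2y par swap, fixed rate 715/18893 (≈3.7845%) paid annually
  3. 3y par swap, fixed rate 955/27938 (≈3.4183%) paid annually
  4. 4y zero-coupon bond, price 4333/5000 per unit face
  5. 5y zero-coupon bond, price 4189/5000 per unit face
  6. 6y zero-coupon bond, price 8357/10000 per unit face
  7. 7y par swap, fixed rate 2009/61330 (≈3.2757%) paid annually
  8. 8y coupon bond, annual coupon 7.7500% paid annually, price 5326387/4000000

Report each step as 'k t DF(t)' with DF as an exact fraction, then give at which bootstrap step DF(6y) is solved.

1 1 1201/1250
2 2 1857/2000
3 3 1809/2000
4 4 4333/5000
5 5 4189/5000
6 6 8357/10000
7 7 7991/10000
8 8 7947/10000
DF(6y) is solved at step 6

step 1 [1y] bond c/1=1/20: DF=(25221/25000 − 1/20·(0))/(1+1/20) = 1201/1250 ≈ 0.960800
step 2 [2y] swap r/1=715/18893: DF=(1 − 715/18893·(0.960800))/(1+715/18893) = 1857/2000 ≈ 0.928500
step 3 [3y] swap r/1=955/27938: DF=(1 − 955/27938·(0.960800+0.928500))/(1+955/27938) = 1809/2000 ≈ 0.904500
step 4 [4y] zero: DF = P = 4333/5000 ≈ 0.866600
step 5 [5y] zero: DF = P = 4189/5000 ≈ 0.837800
step 6 [6y] zero: DF = P = 8357/10000 ≈ 0.835700
step 7 [7y] swap r/1=2009/61330: DF=(1 − 2009/61330·(0.960800+0.928500+0.904500+0.866600+0.837800+0.835700))/(1+2009/61330) = 7991/10000 ≈ 0.799100
step 8 [8y] bond c/1=31/400: DF=(5326387/4000000 − 31/400·(0.960800+0.928500+0.904500+0.866600+0.837800+0.835700+0.799100))/(1+31/400) = 7947/10000 ≈ 0.794700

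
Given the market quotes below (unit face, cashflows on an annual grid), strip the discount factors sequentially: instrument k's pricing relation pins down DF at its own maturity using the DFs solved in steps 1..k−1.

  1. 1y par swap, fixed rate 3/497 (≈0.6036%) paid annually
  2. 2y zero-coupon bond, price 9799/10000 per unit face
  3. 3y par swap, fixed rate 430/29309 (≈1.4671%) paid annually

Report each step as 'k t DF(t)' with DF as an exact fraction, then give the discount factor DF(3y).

step 1 [1y] swap r/1=3/497: DF=(1 − 3/497·(0))/(1+3/497) = 497/500 ≈ 0.994000
step 2 [2y] zero: DF = P = 9799/10000 ≈ 0.979900
step 3 [3y] swap r/1=430/29309: DF=(1 − 430/29309·(0.994000+0.979900))/(1+430/29309) = 957/1000 ≈ 0.957000

1 1 497/500
2 2 9799/10000
3 3 957/1000
DF(3y) = 957/1000 ≈ 0.957000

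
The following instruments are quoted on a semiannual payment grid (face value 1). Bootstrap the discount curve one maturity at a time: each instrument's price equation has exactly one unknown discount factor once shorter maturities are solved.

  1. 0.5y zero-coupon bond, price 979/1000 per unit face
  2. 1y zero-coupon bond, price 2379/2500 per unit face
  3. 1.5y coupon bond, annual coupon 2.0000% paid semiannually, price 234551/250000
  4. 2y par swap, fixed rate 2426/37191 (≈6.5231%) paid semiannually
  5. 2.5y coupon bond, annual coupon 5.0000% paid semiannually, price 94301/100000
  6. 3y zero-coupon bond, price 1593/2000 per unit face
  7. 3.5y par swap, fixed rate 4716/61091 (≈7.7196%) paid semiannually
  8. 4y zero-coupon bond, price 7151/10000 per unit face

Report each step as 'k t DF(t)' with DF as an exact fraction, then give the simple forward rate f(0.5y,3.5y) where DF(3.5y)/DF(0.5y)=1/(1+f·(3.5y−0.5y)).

1 1/2 979/1000
2 1 2379/2500
3 3/2 4549/5000
4 2 8787/10000
5 5/2 8293/10000
6 3 1593/2000
7 7/2 3821/5000
8 4 7151/10000
f(0.5y,3.5y) = ((979/1000)/(3821/5000) − 1)/(3) = 358/3821 ≈ 9.3693%

step 1 [0.5y] zero: DF = P = 979/1000 ≈ 0.979000
step 2 [1y] zero: DF = P = 2379/2500 ≈ 0.951600
step 3 [1.5y] bond c/2=1/100: DF=(234551/250000 − 1/100·(0.979000+0.951600))/(1+1/100) = 4549/5000 ≈ 0.909800
step 4 [2y] swap r/2=1213/37191: DF=(1 − 1213/37191·(0.979000+0.951600+0.909800))/(1+1213/37191) = 8787/10000 ≈ 0.878700
step 5 [2.5y] bond c/2=1/40: DF=(94301/100000 − 1/40·(0.979000+0.951600+0.909800+0.878700))/(1+1/40) = 8293/10000 ≈ 0.829300
step 6 [3y] zero: DF = P = 1593/2000 ≈ 0.796500
step 7 [3.5y] swap r/2=2358/61091: DF=(1 − 2358/61091·(0.979000+0.951600+0.909800+0.878700+0.829300+0.796500))/(1+2358/61091) = 3821/5000 ≈ 0.764200
step 8 [4y] zero: DF = P = 7151/10000 ≈ 0.715100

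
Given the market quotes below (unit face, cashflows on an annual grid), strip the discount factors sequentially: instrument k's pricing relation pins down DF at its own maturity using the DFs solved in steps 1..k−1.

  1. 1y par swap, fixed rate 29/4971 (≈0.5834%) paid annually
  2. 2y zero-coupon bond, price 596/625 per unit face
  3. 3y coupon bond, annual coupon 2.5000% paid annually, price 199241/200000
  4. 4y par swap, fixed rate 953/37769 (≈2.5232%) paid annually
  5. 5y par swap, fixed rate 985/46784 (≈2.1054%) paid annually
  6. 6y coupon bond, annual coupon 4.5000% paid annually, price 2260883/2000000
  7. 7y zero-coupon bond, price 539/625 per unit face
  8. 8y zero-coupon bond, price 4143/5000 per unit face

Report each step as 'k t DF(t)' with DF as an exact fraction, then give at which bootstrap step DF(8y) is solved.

step 1 [1y] swap r/1=29/4971: DF=(1 − 29/4971·(0))/(1+29/4971) = 4971/5000 ≈ 0.994200
step 2 [2y] zero: DF = P = 596/625 ≈ 0.953600
step 3 [3y] bond c/1=1/40: DF=(199241/200000 − 1/40·(0.994200+0.953600))/(1+1/40) = 2311/2500 ≈ 0.924400
step 4 [4y] swap r/1=953/37769: DF=(1 − 953/37769·(0.994200+0.953600+0.924400))/(1+953/37769) = 9047/10000 ≈ 0.904700
step 5 [5y] swap r/1=985/46784: DF=(1 − 985/46784·(0.994200+0.953600+0.924400+0.904700))/(1+985/46784) = 1803/2000 ≈ 0.901500
step 6 [6y] bond c/1=9/200: DF=(2260883/2000000 − 9/200·(0.994200+0.953600+0.924400+0.904700+0.901500))/(1+9/200) = 8803/10000 ≈ 0.880300
step 7 [7y] zero: DF = P = 539/625 ≈ 0.862400
step 8 [8y] zero: DF = P = 4143/5000 ≈ 0.828600

1 1 4971/5000
2 2 596/625
3 3 2311/2500
4 4 9047/10000
5 5 1803/2000
6 6 8803/10000
7 7 539/625
8 8 4143/5000
DF(8y) is solved at step 8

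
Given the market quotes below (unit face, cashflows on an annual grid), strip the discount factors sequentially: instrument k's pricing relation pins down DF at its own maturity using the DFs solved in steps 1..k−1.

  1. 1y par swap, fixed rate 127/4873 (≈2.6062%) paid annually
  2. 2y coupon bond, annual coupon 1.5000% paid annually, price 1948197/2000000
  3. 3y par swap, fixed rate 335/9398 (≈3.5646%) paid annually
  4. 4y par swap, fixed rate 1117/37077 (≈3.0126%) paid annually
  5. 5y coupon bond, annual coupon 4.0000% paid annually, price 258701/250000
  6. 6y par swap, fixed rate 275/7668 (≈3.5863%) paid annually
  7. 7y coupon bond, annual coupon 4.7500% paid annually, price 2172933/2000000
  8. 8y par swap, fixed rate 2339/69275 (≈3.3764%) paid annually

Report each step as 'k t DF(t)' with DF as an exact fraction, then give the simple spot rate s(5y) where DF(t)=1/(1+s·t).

step 1 [1y] swap r/1=127/4873: DF=(1 − 127/4873·(0))/(1+127/4873) = 4873/5000 ≈ 0.974600
step 2 [2y] bond c/1=3/200: DF=(1948197/2000000 − 3/200·(0.974600))/(1+3/200) = 9453/10000 ≈ 0.945300
step 3 [3y] swap r/1=335/9398: DF=(1 − 335/9398·(0.974600+0.945300))/(1+335/9398) = 1799/2000 ≈ 0.899500
step 4 [4y] swap r/1=1117/37077: DF=(1 − 1117/37077·(0.974600+0.945300+0.899500))/(1+1117/37077) = 8883/10000 ≈ 0.888300
step 5 [5y] bond c/1=1/25: DF=(258701/250000 − 1/25·(0.974600+0.945300+0.899500+0.888300))/(1+1/25) = 2131/2500 ≈ 0.852400
step 6 [6y] swap r/1=275/7668: DF=(1 − 275/7668·(0.974600+0.945300+0.899500+0.888300+0.852400))/(1+275/7668) = 323/400 ≈ 0.807500
step 7 [7y] bond c/1=19/400: DF=(2172933/2000000 − 19/400·(0.974600+0.945300+0.899500+0.888300+0.852400+0.807500))/(1+19/400) = 3969/5000 ≈ 0.793800
step 8 [8y] swap r/1=2339/69275: DF=(1 − 2339/69275·(0.974600+0.945300+0.899500+0.888300+0.852400+0.807500+0.793800))/(1+2339/69275) = 7661/10000 ≈ 0.766100

1 1 4873/5000
2 2 9453/10000
3 3 1799/2000
4 4 8883/10000
5 5 2131/2500
6 6 323/400
7 7 3969/5000
8 8 7661/10000
s(5y) = (1/(2131/2500) − 1)/(5) = 369/10655 ≈ 3.4632%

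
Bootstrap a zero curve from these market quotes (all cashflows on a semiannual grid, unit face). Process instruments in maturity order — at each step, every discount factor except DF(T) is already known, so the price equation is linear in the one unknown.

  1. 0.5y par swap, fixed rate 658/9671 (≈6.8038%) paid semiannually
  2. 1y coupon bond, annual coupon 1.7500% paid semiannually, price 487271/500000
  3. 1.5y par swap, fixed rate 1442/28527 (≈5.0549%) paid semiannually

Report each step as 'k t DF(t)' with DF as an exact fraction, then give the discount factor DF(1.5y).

1 1/2 9671/10000
2 1 9577/10000
3 3/2 9279/10000
DF(1.5y) = 9279/10000 ≈ 0.927900

step 1 [0.5y] swap r/2=329/9671: DF=(1 − 329/9671·(0))/(1+329/9671) = 9671/10000 ≈ 0.967100
step 2 [1y] bond c/2=7/800: DF=(487271/500000 − 7/800·(0.967100))/(1+7/800) = 9577/10000 ≈ 0.957700
step 3 [1.5y] swap r/2=721/28527: DF=(1 − 721/28527·(0.967100+0.957700))/(1+721/28527) = 9279/10000 ≈ 0.927900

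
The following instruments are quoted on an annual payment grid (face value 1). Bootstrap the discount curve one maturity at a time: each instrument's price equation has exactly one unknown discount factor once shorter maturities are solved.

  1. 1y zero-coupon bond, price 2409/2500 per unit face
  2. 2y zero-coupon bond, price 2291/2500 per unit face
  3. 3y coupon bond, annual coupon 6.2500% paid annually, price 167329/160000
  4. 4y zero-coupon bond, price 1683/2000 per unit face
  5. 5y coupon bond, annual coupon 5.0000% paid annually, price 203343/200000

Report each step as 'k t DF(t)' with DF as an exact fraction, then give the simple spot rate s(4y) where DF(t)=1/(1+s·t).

1 1 2409/2500
2 2 2291/2500
3 3 8737/10000
4 4 1683/2000
5 5 7971/10000
s(4y) = (1/(1683/2000) − 1)/(4) = 317/6732 ≈ 4.7089%

step 1 [1y] zero: DF = P = 2409/2500 ≈ 0.963600
step 2 [2y] zero: DF = P = 2291/2500 ≈ 0.916400
step 3 [3y] bond c/1=1/16: DF=(167329/160000 − 1/16·(0.963600+0.916400))/(1+1/16) = 8737/10000 ≈ 0.873700
step 4 [4y] zero: DF = P = 1683/2000 ≈ 0.841500
step 5 [5y] bond c/1=1/20: DF=(203343/200000 − 1/20·(0.963600+0.916400+0.873700+0.841500))/(1+1/20) = 7971/10000 ≈ 0.797100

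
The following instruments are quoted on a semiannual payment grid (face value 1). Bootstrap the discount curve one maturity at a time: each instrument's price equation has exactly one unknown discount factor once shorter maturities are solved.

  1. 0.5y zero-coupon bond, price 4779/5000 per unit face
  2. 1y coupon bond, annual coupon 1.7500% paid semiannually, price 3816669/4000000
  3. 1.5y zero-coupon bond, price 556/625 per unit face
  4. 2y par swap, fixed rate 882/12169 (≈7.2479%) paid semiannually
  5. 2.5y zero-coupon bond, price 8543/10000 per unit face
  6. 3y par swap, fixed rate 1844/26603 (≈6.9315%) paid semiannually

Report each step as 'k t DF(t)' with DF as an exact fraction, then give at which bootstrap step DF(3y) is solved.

1 1/2 4779/5000
2 1 586/625
3 3/2 556/625
4 2 8677/10000
5 5/2 8543/10000
6 3 2039/2500
DF(3y) is solved at step 6

step 1 [0.5y] zero: DF = P = 4779/5000 ≈ 0.955800
step 2 [1y] bond c/2=7/800: DF=(3816669/4000000 − 7/800·(0.955800))/(1+7/800) = 586/625 ≈ 0.937600
step 3 [1.5y] zero: DF = P = 556/625 ≈ 0.889600
step 4 [2y] swap r/2=441/12169: DF=(1 − 441/12169·(0.955800+0.937600+0.889600))/(1+441/12169) = 8677/10000 ≈ 0.867700
step 5 [2.5y] zero: DF = P = 8543/10000 ≈ 0.854300
step 6 [3y] swap r/2=922/26603: DF=(1 − 922/26603·(0.955800+0.937600+0.889600+0.867700+0.854300))/(1+922/26603) = 2039/2500 ≈ 0.815600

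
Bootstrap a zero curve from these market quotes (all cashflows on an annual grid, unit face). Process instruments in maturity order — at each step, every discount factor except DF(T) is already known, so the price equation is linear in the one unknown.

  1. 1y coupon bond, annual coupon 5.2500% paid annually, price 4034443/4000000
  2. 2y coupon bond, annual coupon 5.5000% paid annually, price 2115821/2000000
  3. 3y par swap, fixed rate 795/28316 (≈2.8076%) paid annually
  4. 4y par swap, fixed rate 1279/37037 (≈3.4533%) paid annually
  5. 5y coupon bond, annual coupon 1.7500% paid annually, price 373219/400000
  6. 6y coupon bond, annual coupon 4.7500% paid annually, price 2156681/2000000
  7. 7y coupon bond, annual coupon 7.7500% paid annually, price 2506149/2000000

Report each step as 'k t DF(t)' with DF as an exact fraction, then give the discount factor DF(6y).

step 1 [1y] bond c/1=21/400: DF=(4034443/4000000 − 21/400·(0))/(1+21/400) = 9583/10000 ≈ 0.958300
step 2 [2y] bond c/1=11/200: DF=(2115821/2000000 − 11/200·(0.958300))/(1+11/200) = 1191/1250 ≈ 0.952800
step 3 [3y] swap r/1=795/28316: DF=(1 − 795/28316·(0.958300+0.952800))/(1+795/28316) = 1841/2000 ≈ 0.920500
step 4 [4y] swap r/1=1279/37037: DF=(1 − 1279/37037·(0.958300+0.952800+0.920500))/(1+1279/37037) = 8721/10000 ≈ 0.872100
step 5 [5y] bond c/1=7/400: DF=(373219/400000 − 7/400·(0.958300+0.952800+0.920500+0.872100))/(1+7/400) = 8533/10000 ≈ 0.853300
step 6 [6y] bond c/1=19/400: DF=(2156681/2000000 − 19/400·(0.958300+0.952800+0.920500+0.872100+0.853300))/(1+19/400) = 2057/2500 ≈ 0.822800
step 7 [7y] bond c/1=31/400: DF=(2506149/2000000 − 31/400·(0.958300+0.952800+0.920500+0.872100+0.853300+0.822800))/(1+31/400) = 97/125 ≈ 0.776000

1 1 9583/10000
2 2 1191/1250
3 3 1841/2000
4 4 8721/10000
5 5 8533/10000
6 6 2057/2500
7 7 97/125
DF(6y) = 2057/2500 ≈ 0.822800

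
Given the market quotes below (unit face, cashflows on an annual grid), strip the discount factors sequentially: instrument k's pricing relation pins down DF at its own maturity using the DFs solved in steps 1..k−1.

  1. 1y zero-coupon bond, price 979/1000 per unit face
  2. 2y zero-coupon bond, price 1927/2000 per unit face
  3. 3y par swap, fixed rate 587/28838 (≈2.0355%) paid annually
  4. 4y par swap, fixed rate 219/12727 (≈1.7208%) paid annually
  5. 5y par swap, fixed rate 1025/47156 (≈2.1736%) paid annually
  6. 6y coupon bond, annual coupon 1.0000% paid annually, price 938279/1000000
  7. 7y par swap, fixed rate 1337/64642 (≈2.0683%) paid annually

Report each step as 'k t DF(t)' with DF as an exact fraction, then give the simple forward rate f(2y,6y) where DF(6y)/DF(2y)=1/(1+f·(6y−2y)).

1 1 979/1000
2 2 1927/2000
3 3 9413/10000
4 4 9343/10000
5 5 359/400
6 6 8823/10000
7 7 8663/10000
f(2y,6y) = ((1927/2000)/(8823/10000) − 1)/(4) = 203/8823 ≈ 2.3008%

step 1 [1y] zero: DF = P = 979/1000 ≈ 0.979000
step 2 [2y] zero: DF = P = 1927/2000 ≈ 0.963500
step 3 [3y] swap r/1=587/28838: DF=(1 − 587/28838·(0.979000+0.963500))/(1+587/28838) = 9413/10000 ≈ 0.941300
step 4 [4y] swap r/1=219/12727: DF=(1 − 219/12727·(0.979000+0.963500+0.941300))/(1+219/12727) = 9343/10000 ≈ 0.934300
step 5 [5y] swap r/1=1025/47156: DF=(1 − 1025/47156·(0.979000+0.963500+0.941300+0.934300))/(1+1025/47156) = 359/400 ≈ 0.897500
step 6 [6y] bond c/1=1/100: DF=(938279/1000000 − 1/100·(0.979000+0.963500+0.941300+0.934300+0.897500))/(1+1/100) = 8823/10000 ≈ 0.882300
step 7 [7y] swap r/1=1337/64642: DF=(1 − 1337/64642·(0.979000+0.963500+0.941300+0.934300+0.897500+0.882300))/(1+1337/64642) = 8663/10000 ≈ 0.866300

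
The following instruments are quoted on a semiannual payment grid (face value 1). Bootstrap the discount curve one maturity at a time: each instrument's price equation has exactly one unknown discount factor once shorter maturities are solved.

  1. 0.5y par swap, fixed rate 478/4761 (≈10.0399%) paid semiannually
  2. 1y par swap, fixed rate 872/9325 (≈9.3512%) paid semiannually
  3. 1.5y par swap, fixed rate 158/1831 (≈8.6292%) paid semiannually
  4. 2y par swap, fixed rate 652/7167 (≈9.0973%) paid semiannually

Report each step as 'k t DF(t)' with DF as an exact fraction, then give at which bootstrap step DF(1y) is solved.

1 1/2 4761/5000
2 1 1141/1250
3 3/2 1763/2000
4 2 837/1000
DF(1y) is solved at step 2

step 1 [0.5y] swap r/2=239/4761: DF=(1 − 239/4761·(0))/(1+239/4761) = 4761/5000 ≈ 0.952200
step 2 [1y] swap r/2=436/9325: DF=(1 − 436/9325·(0.952200))/(1+436/9325) = 1141/1250 ≈ 0.912800
step 3 [1.5y] swap r/2=79/1831: DF=(1 − 79/1831·(0.952200+0.912800))/(1+79/1831) = 1763/2000 ≈ 0.881500
step 4 [2y] swap r/2=326/7167: DF=(1 − 326/7167·(0.952200+0.912800+0.881500))/(1+326/7167) = 837/1000 ≈ 0.837000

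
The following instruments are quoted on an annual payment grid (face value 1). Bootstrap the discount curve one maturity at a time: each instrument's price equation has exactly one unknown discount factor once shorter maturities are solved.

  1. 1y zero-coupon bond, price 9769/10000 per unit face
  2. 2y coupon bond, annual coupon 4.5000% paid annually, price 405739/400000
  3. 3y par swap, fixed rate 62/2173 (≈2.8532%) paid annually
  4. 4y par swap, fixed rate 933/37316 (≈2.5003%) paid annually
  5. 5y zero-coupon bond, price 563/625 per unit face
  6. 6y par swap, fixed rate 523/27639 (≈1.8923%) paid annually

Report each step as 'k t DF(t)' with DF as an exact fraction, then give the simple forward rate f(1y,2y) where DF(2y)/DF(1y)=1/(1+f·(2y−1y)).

step 1 [1y] zero: DF = P = 9769/10000 ≈ 0.976900
step 2 [2y] bond c/1=9/200: DF=(405739/400000 − 9/200·(0.976900))/(1+9/200) = 4643/5000 ≈ 0.928600
step 3 [3y] swap r/1=62/2173: DF=(1 − 62/2173·(0.976900+0.928600))/(1+62/2173) = 4597/5000 ≈ 0.919400
step 4 [4y] swap r/1=933/37316: DF=(1 − 933/37316·(0.976900+0.928600+0.919400))/(1+933/37316) = 9067/10000 ≈ 0.906700
step 5 [5y] zero: DF = P = 563/625 ≈ 0.900800
step 6 [6y] swap r/1=523/27639: DF=(1 − 523/27639·(0.976900+0.928600+0.919400+0.906700+0.900800))/(1+523/27639) = 4477/5000 ≈ 0.895400

1 1 9769/10000
2 2 4643/5000
3 3 4597/5000
4 4 9067/10000
5 5 563/625
6 6 4477/5000
f(1y,2y) = ((9769/10000)/(4643/5000) − 1)/(1) = 483/9286 ≈ 5.2014%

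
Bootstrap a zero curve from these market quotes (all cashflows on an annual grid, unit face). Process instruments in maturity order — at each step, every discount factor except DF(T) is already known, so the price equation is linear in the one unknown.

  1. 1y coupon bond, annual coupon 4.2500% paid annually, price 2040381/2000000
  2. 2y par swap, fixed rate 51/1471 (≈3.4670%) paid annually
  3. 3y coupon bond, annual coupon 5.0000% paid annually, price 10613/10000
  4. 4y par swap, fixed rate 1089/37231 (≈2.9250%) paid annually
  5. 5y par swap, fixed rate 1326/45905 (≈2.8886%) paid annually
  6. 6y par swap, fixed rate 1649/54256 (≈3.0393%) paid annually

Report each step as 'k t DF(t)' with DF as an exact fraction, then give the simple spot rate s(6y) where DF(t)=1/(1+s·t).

step 1 [1y] bond c/1=17/400: DF=(2040381/2000000 − 17/400·(0))/(1+17/400) = 4893/5000 ≈ 0.978600
step 2 [2y] swap r/1=51/1471: DF=(1 − 51/1471·(0.978600))/(1+51/1471) = 9337/10000 ≈ 0.933700
step 3 [3y] bond c/1=1/20: DF=(10613/10000 − 1/20·(0.978600+0.933700))/(1+1/20) = 9197/10000 ≈ 0.919700
step 4 [4y] swap r/1=1089/37231: DF=(1 − 1089/37231·(0.978600+0.933700+0.919700))/(1+1089/37231) = 8911/10000 ≈ 0.891100
step 5 [5y] swap r/1=1326/45905: DF=(1 − 1326/45905·(0.978600+0.933700+0.919700+0.891100))/(1+1326/45905) = 4337/5000 ≈ 0.867400
step 6 [6y] swap r/1=1649/54256: DF=(1 − 1649/54256·(0.978600+0.933700+0.919700+0.891100+0.867400))/(1+1649/54256) = 8351/10000 ≈ 0.835100

1 1 4893/5000
2 2 9337/10000
3 3 9197/10000
4 4 8911/10000
5 5 4337/5000
6 6 8351/10000
s(6y) = (1/(8351/10000) − 1)/(6) = 1649/50106 ≈ 3.2910%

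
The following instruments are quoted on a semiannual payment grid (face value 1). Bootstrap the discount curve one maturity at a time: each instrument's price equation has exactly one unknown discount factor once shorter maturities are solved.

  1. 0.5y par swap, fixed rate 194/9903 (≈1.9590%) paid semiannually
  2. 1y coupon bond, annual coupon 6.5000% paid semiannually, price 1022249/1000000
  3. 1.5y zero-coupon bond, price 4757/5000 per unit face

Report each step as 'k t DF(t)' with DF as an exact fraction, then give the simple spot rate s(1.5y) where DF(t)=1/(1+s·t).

step 1 [0.5y] swap r/2=97/9903: DF=(1 − 97/9903·(0))/(1+97/9903) = 9903/10000 ≈ 0.990300
step 2 [1y] bond c/2=13/400: DF=(1022249/1000000 − 13/400·(0.990300))/(1+13/400) = 9589/10000 ≈ 0.958900
step 3 [1.5y] zero: DF = P = 4757/5000 ≈ 0.951400

1 1/2 9903/10000
2 1 9589/10000
3 3/2 4757/5000
s(1.5y) = (1/(4757/5000) − 1)/(3/2) = 162/4757 ≈ 3.4055%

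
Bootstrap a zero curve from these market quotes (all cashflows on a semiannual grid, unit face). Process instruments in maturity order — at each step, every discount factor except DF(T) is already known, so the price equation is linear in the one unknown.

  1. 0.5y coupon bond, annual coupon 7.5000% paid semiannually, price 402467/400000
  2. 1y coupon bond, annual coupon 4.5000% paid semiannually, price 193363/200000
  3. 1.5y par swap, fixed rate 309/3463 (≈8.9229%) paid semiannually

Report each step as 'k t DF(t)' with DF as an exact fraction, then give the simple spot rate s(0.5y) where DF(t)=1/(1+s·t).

1 1/2 4849/5000
2 1 4621/5000
3 3/2 2191/2500
s(0.5y) = (1/(4849/5000) − 1)/(1/2) = 302/4849 ≈ 6.2281%

step 1 [0.5y] bond c/2=3/80: DF=(402467/400000 − 3/80·(0))/(1+3/80) = 4849/5000 ≈ 0.969800
step 2 [1y] bond c/2=9/400: DF=(193363/200000 − 9/400·(0.969800))/(1+9/400) = 4621/5000 ≈ 0.924200
step 3 [1.5y] swap r/2=309/6926: DF=(1 − 309/6926·(0.969800+0.924200))/(1+309/6926) = 2191/2500 ≈ 0.876400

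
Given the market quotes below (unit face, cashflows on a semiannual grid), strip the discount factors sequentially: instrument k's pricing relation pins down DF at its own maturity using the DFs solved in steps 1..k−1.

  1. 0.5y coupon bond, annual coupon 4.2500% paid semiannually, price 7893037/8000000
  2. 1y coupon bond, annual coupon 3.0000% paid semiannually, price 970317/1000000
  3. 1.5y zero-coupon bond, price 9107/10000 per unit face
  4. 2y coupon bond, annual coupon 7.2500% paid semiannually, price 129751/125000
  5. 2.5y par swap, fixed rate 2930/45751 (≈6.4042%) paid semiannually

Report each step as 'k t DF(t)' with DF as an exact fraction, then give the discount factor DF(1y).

1 1/2 9661/10000
2 1 9417/10000
3 3/2 9107/10000
4 2 9031/10000
5 5/2 1707/2000
DF(1y) = 9417/10000 ≈ 0.941700

step 1 [0.5y] bond c/2=17/800: DF=(7893037/8000000 − 17/800·(0))/(1+17/800) = 9661/10000 ≈ 0.966100
step 2 [1y] bond c/2=3/200: DF=(970317/1000000 − 3/200·(0.966100))/(1+3/200) = 9417/10000 ≈ 0.941700
step 3 [1.5y] zero: DF = P = 9107/10000 ≈ 0.910700
step 4 [2y] bond c/2=29/800: DF=(129751/125000 − 29/800·(0.966100+0.941700+0.910700))/(1+29/800) = 9031/10000 ≈ 0.903100
step 5 [2.5y] swap r/2=1465/45751: DF=(1 − 1465/45751·(0.966100+0.941700+0.910700+0.903100))/(1+1465/45751) = 1707/2000 ≈ 0.853500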